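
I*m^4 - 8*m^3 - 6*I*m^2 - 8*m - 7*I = (m + I)^2*(m + 7*I)*(I*m + 1)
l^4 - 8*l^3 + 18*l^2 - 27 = (l - 3)^3*(l + 1)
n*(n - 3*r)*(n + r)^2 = n^4 - n^3*r - 5*n^2*r^2 - 3*n*r^3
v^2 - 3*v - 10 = (v - 5)*(v + 2)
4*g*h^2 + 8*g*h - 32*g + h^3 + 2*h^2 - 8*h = (4*g + h)*(h - 2)*(h + 4)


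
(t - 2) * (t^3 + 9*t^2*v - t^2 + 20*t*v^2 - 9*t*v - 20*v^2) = t^4 + 9*t^3*v - 3*t^3 + 20*t^2*v^2 - 27*t^2*v + 2*t^2 - 60*t*v^2 + 18*t*v + 40*v^2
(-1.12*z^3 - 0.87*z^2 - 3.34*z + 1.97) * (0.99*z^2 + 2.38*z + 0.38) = -1.1088*z^5 - 3.5269*z^4 - 5.8028*z^3 - 6.3295*z^2 + 3.4194*z + 0.7486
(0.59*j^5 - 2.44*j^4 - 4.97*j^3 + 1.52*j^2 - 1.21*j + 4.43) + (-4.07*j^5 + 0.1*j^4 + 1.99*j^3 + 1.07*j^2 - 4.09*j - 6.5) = -3.48*j^5 - 2.34*j^4 - 2.98*j^3 + 2.59*j^2 - 5.3*j - 2.07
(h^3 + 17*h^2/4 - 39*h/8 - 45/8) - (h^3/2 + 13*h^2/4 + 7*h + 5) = h^3/2 + h^2 - 95*h/8 - 85/8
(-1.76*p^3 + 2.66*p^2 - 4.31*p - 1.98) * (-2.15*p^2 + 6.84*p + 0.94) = 3.784*p^5 - 17.7574*p^4 + 25.8065*p^3 - 22.723*p^2 - 17.5946*p - 1.8612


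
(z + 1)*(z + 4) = z^2 + 5*z + 4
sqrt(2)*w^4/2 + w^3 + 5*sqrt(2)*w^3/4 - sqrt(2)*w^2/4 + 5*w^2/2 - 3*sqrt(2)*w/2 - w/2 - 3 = (w - 1)*(w + 3/2)*(w + sqrt(2))*(sqrt(2)*w/2 + sqrt(2))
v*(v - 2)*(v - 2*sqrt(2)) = v^3 - 2*sqrt(2)*v^2 - 2*v^2 + 4*sqrt(2)*v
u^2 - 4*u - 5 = (u - 5)*(u + 1)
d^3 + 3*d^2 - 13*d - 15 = (d - 3)*(d + 1)*(d + 5)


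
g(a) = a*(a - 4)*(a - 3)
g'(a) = a*(a - 4) + a*(a - 3) + (a - 4)*(a - 3)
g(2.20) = 3.17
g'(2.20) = -4.28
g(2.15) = 3.38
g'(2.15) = -4.23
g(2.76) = 0.82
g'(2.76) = -3.79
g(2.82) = 0.60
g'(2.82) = -3.62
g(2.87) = 0.42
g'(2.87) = -3.47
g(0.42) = 3.88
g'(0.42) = 6.65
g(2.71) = 1.01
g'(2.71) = -3.91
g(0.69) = 5.28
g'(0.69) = 3.77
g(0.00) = 0.00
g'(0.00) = 12.00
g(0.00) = 0.00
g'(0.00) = 12.00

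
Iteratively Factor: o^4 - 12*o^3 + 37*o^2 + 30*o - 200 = (o - 4)*(o^3 - 8*o^2 + 5*o + 50) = (o - 4)*(o + 2)*(o^2 - 10*o + 25) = (o - 5)*(o - 4)*(o + 2)*(o - 5)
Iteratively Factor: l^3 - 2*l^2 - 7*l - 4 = (l + 1)*(l^2 - 3*l - 4) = (l - 4)*(l + 1)*(l + 1)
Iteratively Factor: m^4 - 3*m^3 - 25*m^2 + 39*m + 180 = (m + 3)*(m^3 - 6*m^2 - 7*m + 60) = (m - 4)*(m + 3)*(m^2 - 2*m - 15) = (m - 5)*(m - 4)*(m + 3)*(m + 3)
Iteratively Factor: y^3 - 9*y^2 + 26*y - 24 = (y - 2)*(y^2 - 7*y + 12) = (y - 4)*(y - 2)*(y - 3)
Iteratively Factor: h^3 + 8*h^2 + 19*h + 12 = (h + 1)*(h^2 + 7*h + 12) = (h + 1)*(h + 3)*(h + 4)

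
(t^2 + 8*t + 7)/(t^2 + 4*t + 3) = (t + 7)/(t + 3)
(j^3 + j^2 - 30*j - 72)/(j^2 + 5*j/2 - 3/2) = 2*(j^2 - 2*j - 24)/(2*j - 1)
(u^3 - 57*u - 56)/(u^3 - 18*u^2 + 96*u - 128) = (u^2 + 8*u + 7)/(u^2 - 10*u + 16)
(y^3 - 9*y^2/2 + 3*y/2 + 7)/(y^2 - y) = (2*y^3 - 9*y^2 + 3*y + 14)/(2*y*(y - 1))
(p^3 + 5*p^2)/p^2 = p + 5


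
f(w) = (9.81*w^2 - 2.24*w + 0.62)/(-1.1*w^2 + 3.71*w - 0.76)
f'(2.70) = 137.14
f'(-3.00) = 0.73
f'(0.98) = 5.65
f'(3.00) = 1195.75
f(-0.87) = -2.07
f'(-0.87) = 1.59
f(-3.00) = -4.39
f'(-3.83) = 0.57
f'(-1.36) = 1.31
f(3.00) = 174.87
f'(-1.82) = 1.10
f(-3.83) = -4.92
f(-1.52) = -2.99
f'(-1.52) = 1.23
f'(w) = (2.2*w - 3.71)*(9.81*w^2 - 2.24*w + 0.62)/(-1.1*w^2 + 3.71*w - 0.76)^2 + (19.62*w - 2.24)/(-1.1*w^2 + 3.71*w - 0.76) = (33.9311*w^2 - 13.5472*w - 0.5978)/(1.21*w^4 - 8.162*w^3 + 15.4361*w^2 - 5.6392*w + 0.5776)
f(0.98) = 4.31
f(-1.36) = -2.78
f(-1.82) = -3.33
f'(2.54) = 74.93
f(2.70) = 53.38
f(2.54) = 37.16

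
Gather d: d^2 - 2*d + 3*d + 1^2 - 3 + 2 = d^2 + d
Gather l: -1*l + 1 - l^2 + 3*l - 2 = -l^2 + 2*l - 1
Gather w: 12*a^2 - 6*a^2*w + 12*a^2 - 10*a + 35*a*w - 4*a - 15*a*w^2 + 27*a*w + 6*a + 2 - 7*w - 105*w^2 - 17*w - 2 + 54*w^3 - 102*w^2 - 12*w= 24*a^2 - 8*a + 54*w^3 + w^2*(-15*a - 207) + w*(-6*a^2 + 62*a - 36)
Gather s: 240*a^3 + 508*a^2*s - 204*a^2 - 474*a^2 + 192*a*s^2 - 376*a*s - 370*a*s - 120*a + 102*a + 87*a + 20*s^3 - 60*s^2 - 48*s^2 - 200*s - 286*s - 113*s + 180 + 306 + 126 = 240*a^3 - 678*a^2 + 69*a + 20*s^3 + s^2*(192*a - 108) + s*(508*a^2 - 746*a - 599) + 612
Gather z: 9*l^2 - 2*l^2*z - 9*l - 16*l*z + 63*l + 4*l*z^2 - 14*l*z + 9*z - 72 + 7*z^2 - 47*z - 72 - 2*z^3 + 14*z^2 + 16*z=9*l^2 + 54*l - 2*z^3 + z^2*(4*l + 21) + z*(-2*l^2 - 30*l - 22) - 144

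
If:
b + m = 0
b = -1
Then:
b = -1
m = 1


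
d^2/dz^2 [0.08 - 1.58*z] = 0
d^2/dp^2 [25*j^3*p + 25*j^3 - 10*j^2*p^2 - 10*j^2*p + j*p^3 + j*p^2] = 2*j*(-10*j + 3*p + 1)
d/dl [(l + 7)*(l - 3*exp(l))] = l - (l + 7)*(3*exp(l) - 1) - 3*exp(l)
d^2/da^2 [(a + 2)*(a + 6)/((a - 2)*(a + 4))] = 12*(a^3 + 10*a^2 + 44*a + 56)/(a^6 + 6*a^5 - 12*a^4 - 88*a^3 + 96*a^2 + 384*a - 512)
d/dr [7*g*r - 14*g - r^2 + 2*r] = 7*g - 2*r + 2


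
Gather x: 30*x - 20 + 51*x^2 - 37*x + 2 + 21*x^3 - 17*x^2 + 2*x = 21*x^3 + 34*x^2 - 5*x - 18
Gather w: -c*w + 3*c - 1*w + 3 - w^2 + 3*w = 3*c - w^2 + w*(2 - c) + 3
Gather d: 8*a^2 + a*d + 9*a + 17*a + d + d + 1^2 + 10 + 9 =8*a^2 + 26*a + d*(a + 2) + 20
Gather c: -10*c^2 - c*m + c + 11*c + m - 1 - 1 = -10*c^2 + c*(12 - m) + m - 2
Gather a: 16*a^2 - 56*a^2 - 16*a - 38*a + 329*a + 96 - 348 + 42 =-40*a^2 + 275*a - 210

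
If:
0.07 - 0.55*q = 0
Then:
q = 0.13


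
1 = 1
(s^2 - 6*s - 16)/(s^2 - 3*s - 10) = (s - 8)/(s - 5)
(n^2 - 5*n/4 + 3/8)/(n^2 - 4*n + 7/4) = (4*n - 3)/(2*(2*n - 7))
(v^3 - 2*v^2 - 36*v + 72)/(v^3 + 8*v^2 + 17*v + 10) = (v^3 - 2*v^2 - 36*v + 72)/(v^3 + 8*v^2 + 17*v + 10)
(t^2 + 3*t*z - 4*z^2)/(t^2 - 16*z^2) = (-t + z)/(-t + 4*z)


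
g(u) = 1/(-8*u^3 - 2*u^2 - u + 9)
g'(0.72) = 0.90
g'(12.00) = 0.00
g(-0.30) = 0.11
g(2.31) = -0.01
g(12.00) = 0.00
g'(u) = (24*u^2 + 4*u + 1)/(-8*u^3 - 2*u^2 - u + 9)^2 = (24*u^2 + 4*u + 1)/(8*u^3 + 2*u^2 + u - 9)^2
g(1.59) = -0.03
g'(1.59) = 0.08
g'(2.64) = 0.01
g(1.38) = -0.06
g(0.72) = 0.23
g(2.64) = -0.01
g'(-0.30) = 0.02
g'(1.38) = 0.18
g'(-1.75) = 0.03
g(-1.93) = 0.02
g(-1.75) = 0.02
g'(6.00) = 0.00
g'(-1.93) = 0.02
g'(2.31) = 0.01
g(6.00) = 0.00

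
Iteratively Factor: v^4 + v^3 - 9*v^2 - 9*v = (v + 1)*(v^3 - 9*v) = v*(v + 1)*(v^2 - 9) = v*(v - 3)*(v + 1)*(v + 3)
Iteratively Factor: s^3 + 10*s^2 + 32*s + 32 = (s + 4)*(s^2 + 6*s + 8) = (s + 4)^2*(s + 2)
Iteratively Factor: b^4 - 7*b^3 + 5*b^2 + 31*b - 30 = (b - 5)*(b^3 - 2*b^2 - 5*b + 6) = (b - 5)*(b - 1)*(b^2 - b - 6) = (b - 5)*(b - 1)*(b + 2)*(b - 3)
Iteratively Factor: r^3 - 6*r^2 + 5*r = (r - 5)*(r^2 - r) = r*(r - 5)*(r - 1)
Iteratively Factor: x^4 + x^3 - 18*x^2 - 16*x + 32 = (x + 2)*(x^3 - x^2 - 16*x + 16) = (x - 1)*(x + 2)*(x^2 - 16) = (x - 4)*(x - 1)*(x + 2)*(x + 4)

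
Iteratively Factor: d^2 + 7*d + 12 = (d + 3)*(d + 4)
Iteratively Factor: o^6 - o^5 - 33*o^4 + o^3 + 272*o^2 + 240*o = (o + 1)*(o^5 - 2*o^4 - 31*o^3 + 32*o^2 + 240*o) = (o + 1)*(o + 4)*(o^4 - 6*o^3 - 7*o^2 + 60*o) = (o + 1)*(o + 3)*(o + 4)*(o^3 - 9*o^2 + 20*o) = (o - 5)*(o + 1)*(o + 3)*(o + 4)*(o^2 - 4*o) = o*(o - 5)*(o + 1)*(o + 3)*(o + 4)*(o - 4)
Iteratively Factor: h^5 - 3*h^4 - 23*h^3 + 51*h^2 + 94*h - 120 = (h + 4)*(h^4 - 7*h^3 + 5*h^2 + 31*h - 30) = (h - 5)*(h + 4)*(h^3 - 2*h^2 - 5*h + 6) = (h - 5)*(h + 2)*(h + 4)*(h^2 - 4*h + 3) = (h - 5)*(h - 3)*(h + 2)*(h + 4)*(h - 1)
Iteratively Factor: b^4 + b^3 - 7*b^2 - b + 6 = (b - 2)*(b^3 + 3*b^2 - b - 3) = (b - 2)*(b + 1)*(b^2 + 2*b - 3) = (b - 2)*(b + 1)*(b + 3)*(b - 1)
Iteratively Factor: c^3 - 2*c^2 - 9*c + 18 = (c + 3)*(c^2 - 5*c + 6) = (c - 2)*(c + 3)*(c - 3)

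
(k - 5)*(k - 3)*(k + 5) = k^3 - 3*k^2 - 25*k + 75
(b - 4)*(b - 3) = b^2 - 7*b + 12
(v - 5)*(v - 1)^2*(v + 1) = v^4 - 6*v^3 + 4*v^2 + 6*v - 5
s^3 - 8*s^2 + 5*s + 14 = (s - 7)*(s - 2)*(s + 1)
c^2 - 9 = (c - 3)*(c + 3)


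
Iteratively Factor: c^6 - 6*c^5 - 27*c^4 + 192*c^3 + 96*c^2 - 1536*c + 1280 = (c - 4)*(c^5 - 2*c^4 - 35*c^3 + 52*c^2 + 304*c - 320) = (c - 4)*(c + 4)*(c^4 - 6*c^3 - 11*c^2 + 96*c - 80) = (c - 4)^2*(c + 4)*(c^3 - 2*c^2 - 19*c + 20) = (c - 4)^2*(c - 1)*(c + 4)*(c^2 - c - 20) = (c - 5)*(c - 4)^2*(c - 1)*(c + 4)*(c + 4)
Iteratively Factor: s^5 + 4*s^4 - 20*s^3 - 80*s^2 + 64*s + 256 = (s - 4)*(s^4 + 8*s^3 + 12*s^2 - 32*s - 64) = (s - 4)*(s + 2)*(s^3 + 6*s^2 - 32) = (s - 4)*(s + 2)*(s + 4)*(s^2 + 2*s - 8) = (s - 4)*(s - 2)*(s + 2)*(s + 4)*(s + 4)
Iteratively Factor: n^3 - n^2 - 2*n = (n)*(n^2 - n - 2) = n*(n + 1)*(n - 2)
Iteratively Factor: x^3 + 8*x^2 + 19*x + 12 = (x + 3)*(x^2 + 5*x + 4) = (x + 1)*(x + 3)*(x + 4)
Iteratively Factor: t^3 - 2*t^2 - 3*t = (t + 1)*(t^2 - 3*t) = (t - 3)*(t + 1)*(t)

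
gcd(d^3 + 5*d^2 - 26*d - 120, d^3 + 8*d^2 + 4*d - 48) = d^2 + 10*d + 24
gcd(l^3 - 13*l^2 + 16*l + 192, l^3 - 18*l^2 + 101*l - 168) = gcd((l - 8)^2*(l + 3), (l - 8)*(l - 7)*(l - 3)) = l - 8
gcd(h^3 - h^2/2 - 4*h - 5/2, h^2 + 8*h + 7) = h + 1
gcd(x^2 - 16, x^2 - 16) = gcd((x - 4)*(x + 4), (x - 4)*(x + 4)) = x^2 - 16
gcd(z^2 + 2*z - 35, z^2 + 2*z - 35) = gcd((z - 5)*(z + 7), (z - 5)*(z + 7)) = z^2 + 2*z - 35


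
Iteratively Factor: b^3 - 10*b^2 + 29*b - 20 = (b - 5)*(b^2 - 5*b + 4) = (b - 5)*(b - 4)*(b - 1)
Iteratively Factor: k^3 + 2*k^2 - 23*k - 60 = (k + 3)*(k^2 - k - 20) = (k - 5)*(k + 3)*(k + 4)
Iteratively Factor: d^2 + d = (d + 1)*(d)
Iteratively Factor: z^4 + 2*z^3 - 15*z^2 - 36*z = (z + 3)*(z^3 - z^2 - 12*z) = (z + 3)^2*(z^2 - 4*z) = z*(z + 3)^2*(z - 4)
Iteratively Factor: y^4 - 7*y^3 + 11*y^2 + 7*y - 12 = (y + 1)*(y^3 - 8*y^2 + 19*y - 12) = (y - 1)*(y + 1)*(y^2 - 7*y + 12) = (y - 3)*(y - 1)*(y + 1)*(y - 4)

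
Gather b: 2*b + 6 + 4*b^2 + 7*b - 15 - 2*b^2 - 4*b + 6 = 2*b^2 + 5*b - 3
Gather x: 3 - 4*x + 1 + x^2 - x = x^2 - 5*x + 4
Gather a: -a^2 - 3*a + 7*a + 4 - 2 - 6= -a^2 + 4*a - 4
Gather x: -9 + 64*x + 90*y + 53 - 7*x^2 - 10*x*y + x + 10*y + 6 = -7*x^2 + x*(65 - 10*y) + 100*y + 50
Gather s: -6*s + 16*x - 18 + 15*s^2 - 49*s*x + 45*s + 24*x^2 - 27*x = 15*s^2 + s*(39 - 49*x) + 24*x^2 - 11*x - 18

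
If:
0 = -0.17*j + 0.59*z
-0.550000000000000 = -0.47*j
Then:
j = 1.17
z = 0.34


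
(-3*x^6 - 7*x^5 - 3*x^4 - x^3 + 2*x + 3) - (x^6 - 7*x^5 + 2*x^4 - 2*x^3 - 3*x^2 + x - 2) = -4*x^6 - 5*x^4 + x^3 + 3*x^2 + x + 5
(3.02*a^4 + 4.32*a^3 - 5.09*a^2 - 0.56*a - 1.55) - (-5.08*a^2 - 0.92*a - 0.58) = 3.02*a^4 + 4.32*a^3 - 0.00999999999999979*a^2 + 0.36*a - 0.97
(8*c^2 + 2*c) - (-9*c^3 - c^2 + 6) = 9*c^3 + 9*c^2 + 2*c - 6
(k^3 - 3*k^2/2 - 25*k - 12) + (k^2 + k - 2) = k^3 - k^2/2 - 24*k - 14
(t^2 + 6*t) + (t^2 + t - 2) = 2*t^2 + 7*t - 2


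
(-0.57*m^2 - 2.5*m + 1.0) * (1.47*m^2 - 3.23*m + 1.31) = -0.8379*m^4 - 1.8339*m^3 + 8.7983*m^2 - 6.505*m + 1.31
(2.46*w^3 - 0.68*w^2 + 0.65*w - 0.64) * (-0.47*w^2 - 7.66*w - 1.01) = -1.1562*w^5 - 18.524*w^4 + 2.4187*w^3 - 3.9914*w^2 + 4.2459*w + 0.6464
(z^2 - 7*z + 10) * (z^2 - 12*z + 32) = z^4 - 19*z^3 + 126*z^2 - 344*z + 320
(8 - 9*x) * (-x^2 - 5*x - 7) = 9*x^3 + 37*x^2 + 23*x - 56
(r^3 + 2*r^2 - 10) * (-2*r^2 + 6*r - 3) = -2*r^5 + 2*r^4 + 9*r^3 + 14*r^2 - 60*r + 30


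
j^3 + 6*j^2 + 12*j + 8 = (j + 2)^3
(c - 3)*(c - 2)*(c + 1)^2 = c^4 - 3*c^3 - 3*c^2 + 7*c + 6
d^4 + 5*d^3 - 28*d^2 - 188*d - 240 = (d - 6)*(d + 2)*(d + 4)*(d + 5)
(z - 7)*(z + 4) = z^2 - 3*z - 28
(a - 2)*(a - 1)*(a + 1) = a^3 - 2*a^2 - a + 2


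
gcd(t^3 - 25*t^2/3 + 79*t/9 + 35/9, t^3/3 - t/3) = 1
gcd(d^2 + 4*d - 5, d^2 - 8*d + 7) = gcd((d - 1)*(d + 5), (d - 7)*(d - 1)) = d - 1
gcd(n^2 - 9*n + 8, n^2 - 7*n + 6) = n - 1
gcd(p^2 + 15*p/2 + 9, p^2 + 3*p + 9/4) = p + 3/2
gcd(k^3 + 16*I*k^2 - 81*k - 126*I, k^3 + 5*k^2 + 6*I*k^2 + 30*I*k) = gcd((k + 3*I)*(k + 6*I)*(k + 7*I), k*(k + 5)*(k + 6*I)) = k + 6*I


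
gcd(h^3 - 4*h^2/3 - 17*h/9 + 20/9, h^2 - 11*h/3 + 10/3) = h - 5/3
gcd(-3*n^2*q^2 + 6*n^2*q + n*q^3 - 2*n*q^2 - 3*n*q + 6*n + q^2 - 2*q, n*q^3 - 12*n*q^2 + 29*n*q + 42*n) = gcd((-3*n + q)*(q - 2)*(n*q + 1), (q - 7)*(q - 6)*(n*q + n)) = 1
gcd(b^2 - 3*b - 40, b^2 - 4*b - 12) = 1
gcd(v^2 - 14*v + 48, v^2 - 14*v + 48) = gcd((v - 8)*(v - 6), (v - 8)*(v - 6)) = v^2 - 14*v + 48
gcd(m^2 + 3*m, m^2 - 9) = m + 3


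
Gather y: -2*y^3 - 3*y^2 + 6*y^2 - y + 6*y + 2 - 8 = -2*y^3 + 3*y^2 + 5*y - 6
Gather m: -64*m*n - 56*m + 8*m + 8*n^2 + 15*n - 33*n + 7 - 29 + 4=m*(-64*n - 48) + 8*n^2 - 18*n - 18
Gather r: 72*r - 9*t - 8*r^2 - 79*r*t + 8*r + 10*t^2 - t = -8*r^2 + r*(80 - 79*t) + 10*t^2 - 10*t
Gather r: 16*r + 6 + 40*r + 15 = 56*r + 21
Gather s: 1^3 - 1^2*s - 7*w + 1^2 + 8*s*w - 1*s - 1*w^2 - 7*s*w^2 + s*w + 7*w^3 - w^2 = s*(-7*w^2 + 9*w - 2) + 7*w^3 - 2*w^2 - 7*w + 2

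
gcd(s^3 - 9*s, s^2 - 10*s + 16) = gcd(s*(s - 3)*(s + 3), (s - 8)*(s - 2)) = 1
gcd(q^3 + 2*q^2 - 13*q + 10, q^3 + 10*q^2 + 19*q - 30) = q^2 + 4*q - 5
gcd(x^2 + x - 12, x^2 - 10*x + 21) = x - 3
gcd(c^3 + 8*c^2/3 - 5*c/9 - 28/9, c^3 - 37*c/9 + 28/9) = c^2 + 4*c/3 - 7/3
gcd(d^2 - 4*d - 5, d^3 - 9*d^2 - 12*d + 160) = d - 5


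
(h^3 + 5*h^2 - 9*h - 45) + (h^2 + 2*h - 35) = h^3 + 6*h^2 - 7*h - 80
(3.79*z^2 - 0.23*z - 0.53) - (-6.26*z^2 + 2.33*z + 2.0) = 10.05*z^2 - 2.56*z - 2.53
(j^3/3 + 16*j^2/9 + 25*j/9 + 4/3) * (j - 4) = j^4/3 + 4*j^3/9 - 13*j^2/3 - 88*j/9 - 16/3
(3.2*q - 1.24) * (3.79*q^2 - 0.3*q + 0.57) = 12.128*q^3 - 5.6596*q^2 + 2.196*q - 0.7068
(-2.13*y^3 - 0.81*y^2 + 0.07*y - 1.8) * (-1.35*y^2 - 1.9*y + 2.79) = 2.8755*y^5 + 5.1405*y^4 - 4.4982*y^3 + 0.0371000000000001*y^2 + 3.6153*y - 5.022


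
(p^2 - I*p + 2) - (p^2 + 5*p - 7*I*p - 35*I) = -5*p + 6*I*p + 2 + 35*I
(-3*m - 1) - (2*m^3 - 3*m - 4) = 3 - 2*m^3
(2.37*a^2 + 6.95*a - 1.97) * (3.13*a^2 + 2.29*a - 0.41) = 7.4181*a^4 + 27.1808*a^3 + 8.7777*a^2 - 7.3608*a + 0.8077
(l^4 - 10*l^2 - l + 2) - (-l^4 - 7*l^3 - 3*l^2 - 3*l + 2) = 2*l^4 + 7*l^3 - 7*l^2 + 2*l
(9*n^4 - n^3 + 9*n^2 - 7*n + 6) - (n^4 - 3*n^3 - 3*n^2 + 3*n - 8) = 8*n^4 + 2*n^3 + 12*n^2 - 10*n + 14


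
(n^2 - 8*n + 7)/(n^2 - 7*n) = (n - 1)/n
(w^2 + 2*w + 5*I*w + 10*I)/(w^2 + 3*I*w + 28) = (w^2 + w*(2 + 5*I) + 10*I)/(w^2 + 3*I*w + 28)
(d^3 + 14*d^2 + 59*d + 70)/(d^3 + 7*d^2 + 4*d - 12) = (d^2 + 12*d + 35)/(d^2 + 5*d - 6)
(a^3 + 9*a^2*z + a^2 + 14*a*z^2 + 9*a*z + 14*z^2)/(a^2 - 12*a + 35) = (a^3 + 9*a^2*z + a^2 + 14*a*z^2 + 9*a*z + 14*z^2)/(a^2 - 12*a + 35)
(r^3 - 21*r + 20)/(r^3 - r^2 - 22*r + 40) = (r - 1)/(r - 2)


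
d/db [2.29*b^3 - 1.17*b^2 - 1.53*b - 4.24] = 6.87*b^2 - 2.34*b - 1.53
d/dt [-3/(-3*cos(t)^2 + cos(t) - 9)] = 3*(6*cos(t) - 1)*sin(t)/(3*sin(t)^2 + cos(t) - 12)^2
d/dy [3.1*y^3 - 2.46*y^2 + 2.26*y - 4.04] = 9.3*y^2 - 4.92*y + 2.26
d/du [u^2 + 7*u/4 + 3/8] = 2*u + 7/4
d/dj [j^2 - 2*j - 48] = 2*j - 2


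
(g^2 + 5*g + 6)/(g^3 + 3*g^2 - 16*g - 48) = (g + 2)/(g^2 - 16)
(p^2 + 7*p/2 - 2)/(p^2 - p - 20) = (p - 1/2)/(p - 5)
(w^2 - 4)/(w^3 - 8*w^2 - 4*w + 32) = 1/(w - 8)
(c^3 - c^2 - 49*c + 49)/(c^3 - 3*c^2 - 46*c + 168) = (c^2 - 8*c + 7)/(c^2 - 10*c + 24)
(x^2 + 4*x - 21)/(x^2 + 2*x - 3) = (x^2 + 4*x - 21)/(x^2 + 2*x - 3)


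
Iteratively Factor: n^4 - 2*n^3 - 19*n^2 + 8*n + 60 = (n + 2)*(n^3 - 4*n^2 - 11*n + 30) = (n + 2)*(n + 3)*(n^2 - 7*n + 10) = (n - 2)*(n + 2)*(n + 3)*(n - 5)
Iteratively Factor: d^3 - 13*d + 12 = (d + 4)*(d^2 - 4*d + 3) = (d - 1)*(d + 4)*(d - 3)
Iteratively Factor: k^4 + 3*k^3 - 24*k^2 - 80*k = (k + 4)*(k^3 - k^2 - 20*k) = (k - 5)*(k + 4)*(k^2 + 4*k) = (k - 5)*(k + 4)^2*(k)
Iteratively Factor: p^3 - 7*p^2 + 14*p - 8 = (p - 2)*(p^2 - 5*p + 4) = (p - 4)*(p - 2)*(p - 1)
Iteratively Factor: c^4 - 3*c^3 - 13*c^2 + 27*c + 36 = (c + 3)*(c^3 - 6*c^2 + 5*c + 12) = (c - 4)*(c + 3)*(c^2 - 2*c - 3) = (c - 4)*(c - 3)*(c + 3)*(c + 1)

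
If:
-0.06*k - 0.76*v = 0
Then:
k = -12.6666666666667*v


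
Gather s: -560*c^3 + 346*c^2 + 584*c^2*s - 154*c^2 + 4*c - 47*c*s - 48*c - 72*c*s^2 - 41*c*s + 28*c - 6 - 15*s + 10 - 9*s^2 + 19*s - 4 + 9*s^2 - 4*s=-560*c^3 + 192*c^2 - 72*c*s^2 - 16*c + s*(584*c^2 - 88*c)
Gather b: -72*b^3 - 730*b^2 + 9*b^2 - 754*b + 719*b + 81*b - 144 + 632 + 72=-72*b^3 - 721*b^2 + 46*b + 560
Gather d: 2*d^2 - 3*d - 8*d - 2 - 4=2*d^2 - 11*d - 6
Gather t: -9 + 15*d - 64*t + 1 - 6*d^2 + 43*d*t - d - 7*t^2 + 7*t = -6*d^2 + 14*d - 7*t^2 + t*(43*d - 57) - 8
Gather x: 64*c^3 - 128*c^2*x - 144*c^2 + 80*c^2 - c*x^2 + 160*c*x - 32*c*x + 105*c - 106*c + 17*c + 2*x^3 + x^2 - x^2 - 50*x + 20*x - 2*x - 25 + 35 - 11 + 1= 64*c^3 - 64*c^2 - c*x^2 + 16*c + 2*x^3 + x*(-128*c^2 + 128*c - 32)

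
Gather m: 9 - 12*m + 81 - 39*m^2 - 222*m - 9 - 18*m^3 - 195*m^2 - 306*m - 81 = -18*m^3 - 234*m^2 - 540*m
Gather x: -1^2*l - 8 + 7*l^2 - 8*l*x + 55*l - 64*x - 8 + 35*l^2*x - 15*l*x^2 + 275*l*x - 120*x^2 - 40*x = 7*l^2 + 54*l + x^2*(-15*l - 120) + x*(35*l^2 + 267*l - 104) - 16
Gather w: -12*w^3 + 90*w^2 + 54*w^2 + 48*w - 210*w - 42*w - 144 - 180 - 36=-12*w^3 + 144*w^2 - 204*w - 360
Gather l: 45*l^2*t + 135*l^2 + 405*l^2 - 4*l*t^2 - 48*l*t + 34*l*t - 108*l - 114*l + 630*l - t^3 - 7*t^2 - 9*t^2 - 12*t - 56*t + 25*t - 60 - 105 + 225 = l^2*(45*t + 540) + l*(-4*t^2 - 14*t + 408) - t^3 - 16*t^2 - 43*t + 60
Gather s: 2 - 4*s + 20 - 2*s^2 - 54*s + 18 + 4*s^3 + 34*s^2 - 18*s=4*s^3 + 32*s^2 - 76*s + 40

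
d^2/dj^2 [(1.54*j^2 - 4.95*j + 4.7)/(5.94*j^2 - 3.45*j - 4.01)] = (1.13686837721616e-13*j^4 - 286.1892*j^3 + 1215.088776*j^2 - 1285.33878*j + 522.274118)/(209.584584*j^6 - 365.18526*j^5 - 212.359158*j^4 + 451.997955*j^3 + 143.360307*j^2 - 166.429035*j - 64.481201)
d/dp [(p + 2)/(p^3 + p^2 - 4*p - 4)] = (1 - 2*p)/(p^4 - 2*p^3 - 3*p^2 + 4*p + 4)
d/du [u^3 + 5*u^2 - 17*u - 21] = 3*u^2 + 10*u - 17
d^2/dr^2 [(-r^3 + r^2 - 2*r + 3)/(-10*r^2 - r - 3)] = 2*(181*r^3 - 801*r^2 - 243*r + 72)/(1000*r^6 + 300*r^5 + 930*r^4 + 181*r^3 + 279*r^2 + 27*r + 27)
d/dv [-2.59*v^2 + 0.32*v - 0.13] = 0.32 - 5.18*v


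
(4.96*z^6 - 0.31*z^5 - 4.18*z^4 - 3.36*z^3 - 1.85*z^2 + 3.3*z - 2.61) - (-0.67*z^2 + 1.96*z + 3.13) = 4.96*z^6 - 0.31*z^5 - 4.18*z^4 - 3.36*z^3 - 1.18*z^2 + 1.34*z - 5.74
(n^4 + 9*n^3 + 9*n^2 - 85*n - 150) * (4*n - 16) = 4*n^5 + 20*n^4 - 108*n^3 - 484*n^2 + 760*n + 2400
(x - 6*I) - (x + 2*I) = -8*I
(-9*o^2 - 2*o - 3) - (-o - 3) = -9*o^2 - o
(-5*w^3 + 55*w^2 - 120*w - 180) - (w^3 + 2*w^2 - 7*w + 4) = -6*w^3 + 53*w^2 - 113*w - 184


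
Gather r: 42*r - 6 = 42*r - 6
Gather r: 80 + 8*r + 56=8*r + 136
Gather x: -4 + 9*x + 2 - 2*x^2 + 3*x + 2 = -2*x^2 + 12*x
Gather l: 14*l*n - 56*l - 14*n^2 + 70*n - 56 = l*(14*n - 56) - 14*n^2 + 70*n - 56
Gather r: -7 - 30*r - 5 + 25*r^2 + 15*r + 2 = 25*r^2 - 15*r - 10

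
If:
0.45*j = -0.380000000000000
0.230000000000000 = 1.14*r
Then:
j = -0.84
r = 0.20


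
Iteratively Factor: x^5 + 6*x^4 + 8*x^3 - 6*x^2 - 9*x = (x + 3)*(x^4 + 3*x^3 - x^2 - 3*x) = x*(x + 3)*(x^3 + 3*x^2 - x - 3) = x*(x + 3)^2*(x^2 - 1) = x*(x - 1)*(x + 3)^2*(x + 1)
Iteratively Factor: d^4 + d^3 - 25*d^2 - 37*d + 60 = (d + 3)*(d^3 - 2*d^2 - 19*d + 20) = (d - 5)*(d + 3)*(d^2 + 3*d - 4) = (d - 5)*(d - 1)*(d + 3)*(d + 4)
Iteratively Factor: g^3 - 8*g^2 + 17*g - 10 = (g - 2)*(g^2 - 6*g + 5) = (g - 5)*(g - 2)*(g - 1)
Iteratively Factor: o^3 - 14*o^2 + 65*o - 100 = (o - 5)*(o^2 - 9*o + 20) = (o - 5)*(o - 4)*(o - 5)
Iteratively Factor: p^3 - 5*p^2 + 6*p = (p - 3)*(p^2 - 2*p) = p*(p - 3)*(p - 2)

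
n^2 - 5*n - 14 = (n - 7)*(n + 2)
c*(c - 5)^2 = c^3 - 10*c^2 + 25*c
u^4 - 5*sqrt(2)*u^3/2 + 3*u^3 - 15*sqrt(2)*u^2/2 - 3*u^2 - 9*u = u*(u + 3)*(u - 3*sqrt(2))*(u + sqrt(2)/2)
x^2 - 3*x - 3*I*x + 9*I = (x - 3)*(x - 3*I)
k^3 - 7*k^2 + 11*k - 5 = (k - 5)*(k - 1)^2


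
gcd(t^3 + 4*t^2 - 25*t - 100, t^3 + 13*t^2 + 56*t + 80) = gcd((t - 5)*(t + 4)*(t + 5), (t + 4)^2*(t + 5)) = t^2 + 9*t + 20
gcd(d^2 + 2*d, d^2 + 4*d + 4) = d + 2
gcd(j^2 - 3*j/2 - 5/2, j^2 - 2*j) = 1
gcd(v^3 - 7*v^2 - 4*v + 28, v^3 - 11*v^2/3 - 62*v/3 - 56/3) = v^2 - 5*v - 14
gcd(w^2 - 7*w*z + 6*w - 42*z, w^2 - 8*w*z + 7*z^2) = -w + 7*z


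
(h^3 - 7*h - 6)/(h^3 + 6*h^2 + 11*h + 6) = (h - 3)/(h + 3)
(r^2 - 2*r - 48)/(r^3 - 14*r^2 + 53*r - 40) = (r + 6)/(r^2 - 6*r + 5)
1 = 1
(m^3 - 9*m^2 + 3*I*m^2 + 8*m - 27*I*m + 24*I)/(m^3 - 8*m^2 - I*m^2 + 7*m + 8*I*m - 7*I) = (m^2 + m*(-8 + 3*I) - 24*I)/(m^2 - m*(7 + I) + 7*I)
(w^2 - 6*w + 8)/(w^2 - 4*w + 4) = (w - 4)/(w - 2)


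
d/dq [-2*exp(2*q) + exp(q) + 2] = (1 - 4*exp(q))*exp(q)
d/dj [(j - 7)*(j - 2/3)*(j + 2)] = 3*j^2 - 34*j/3 - 32/3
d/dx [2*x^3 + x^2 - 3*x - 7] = 6*x^2 + 2*x - 3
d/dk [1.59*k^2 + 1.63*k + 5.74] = 3.18*k + 1.63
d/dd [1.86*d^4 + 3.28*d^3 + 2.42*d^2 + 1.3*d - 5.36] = 7.44*d^3 + 9.84*d^2 + 4.84*d + 1.3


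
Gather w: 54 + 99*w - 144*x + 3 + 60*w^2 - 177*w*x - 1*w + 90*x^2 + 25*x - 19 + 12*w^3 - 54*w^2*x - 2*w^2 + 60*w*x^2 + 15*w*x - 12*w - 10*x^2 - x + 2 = 12*w^3 + w^2*(58 - 54*x) + w*(60*x^2 - 162*x + 86) + 80*x^2 - 120*x + 40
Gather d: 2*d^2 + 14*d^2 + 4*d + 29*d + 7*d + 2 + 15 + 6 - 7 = 16*d^2 + 40*d + 16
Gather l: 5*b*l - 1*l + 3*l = l*(5*b + 2)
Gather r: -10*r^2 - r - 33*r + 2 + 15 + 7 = -10*r^2 - 34*r + 24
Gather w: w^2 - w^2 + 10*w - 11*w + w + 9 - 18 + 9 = 0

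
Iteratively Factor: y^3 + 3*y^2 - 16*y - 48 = (y + 4)*(y^2 - y - 12) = (y - 4)*(y + 4)*(y + 3)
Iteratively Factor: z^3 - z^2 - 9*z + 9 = (z + 3)*(z^2 - 4*z + 3) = (z - 1)*(z + 3)*(z - 3)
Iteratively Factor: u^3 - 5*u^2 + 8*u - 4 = (u - 2)*(u^2 - 3*u + 2) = (u - 2)*(u - 1)*(u - 2)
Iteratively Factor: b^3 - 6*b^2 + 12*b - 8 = (b - 2)*(b^2 - 4*b + 4) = (b - 2)^2*(b - 2)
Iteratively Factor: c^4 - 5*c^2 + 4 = (c + 1)*(c^3 - c^2 - 4*c + 4) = (c + 1)*(c + 2)*(c^2 - 3*c + 2) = (c - 2)*(c + 1)*(c + 2)*(c - 1)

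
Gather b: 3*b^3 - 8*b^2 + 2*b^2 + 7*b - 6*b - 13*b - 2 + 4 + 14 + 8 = 3*b^3 - 6*b^2 - 12*b + 24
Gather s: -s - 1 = -s - 1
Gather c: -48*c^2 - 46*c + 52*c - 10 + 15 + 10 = -48*c^2 + 6*c + 15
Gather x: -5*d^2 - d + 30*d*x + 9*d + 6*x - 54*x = -5*d^2 + 8*d + x*(30*d - 48)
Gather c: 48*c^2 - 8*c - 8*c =48*c^2 - 16*c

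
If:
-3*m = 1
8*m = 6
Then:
No Solution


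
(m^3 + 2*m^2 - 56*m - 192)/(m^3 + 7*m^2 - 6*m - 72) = (m - 8)/(m - 3)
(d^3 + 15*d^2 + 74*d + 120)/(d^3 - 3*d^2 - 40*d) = (d^2 + 10*d + 24)/(d*(d - 8))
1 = 1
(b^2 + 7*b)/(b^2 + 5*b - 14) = b/(b - 2)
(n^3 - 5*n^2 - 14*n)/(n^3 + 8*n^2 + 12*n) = (n - 7)/(n + 6)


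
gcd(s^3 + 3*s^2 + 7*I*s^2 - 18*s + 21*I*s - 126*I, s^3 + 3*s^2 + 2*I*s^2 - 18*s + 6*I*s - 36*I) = s^2 + 3*s - 18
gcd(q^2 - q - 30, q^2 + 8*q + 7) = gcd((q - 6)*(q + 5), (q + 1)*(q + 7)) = 1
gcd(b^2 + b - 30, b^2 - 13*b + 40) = b - 5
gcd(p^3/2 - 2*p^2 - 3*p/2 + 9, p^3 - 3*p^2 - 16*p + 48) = p - 3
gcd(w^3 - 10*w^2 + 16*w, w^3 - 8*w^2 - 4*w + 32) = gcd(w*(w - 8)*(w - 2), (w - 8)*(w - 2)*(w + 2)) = w^2 - 10*w + 16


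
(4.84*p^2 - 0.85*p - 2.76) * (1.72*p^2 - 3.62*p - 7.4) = 8.3248*p^4 - 18.9828*p^3 - 37.4862*p^2 + 16.2812*p + 20.424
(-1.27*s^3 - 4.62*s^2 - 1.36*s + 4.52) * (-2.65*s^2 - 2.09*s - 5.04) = 3.3655*s^5 + 14.8973*s^4 + 19.6606*s^3 + 14.1492*s^2 - 2.5924*s - 22.7808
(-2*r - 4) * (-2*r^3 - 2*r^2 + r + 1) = 4*r^4 + 12*r^3 + 6*r^2 - 6*r - 4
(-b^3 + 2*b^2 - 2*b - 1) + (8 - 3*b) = -b^3 + 2*b^2 - 5*b + 7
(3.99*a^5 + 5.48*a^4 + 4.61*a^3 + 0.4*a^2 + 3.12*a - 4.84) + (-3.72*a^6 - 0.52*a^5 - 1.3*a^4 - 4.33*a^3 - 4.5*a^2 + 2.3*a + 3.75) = -3.72*a^6 + 3.47*a^5 + 4.18*a^4 + 0.28*a^3 - 4.1*a^2 + 5.42*a - 1.09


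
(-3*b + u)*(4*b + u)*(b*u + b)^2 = -12*b^4*u^2 - 24*b^4*u - 12*b^4 + b^3*u^3 + 2*b^3*u^2 + b^3*u + b^2*u^4 + 2*b^2*u^3 + b^2*u^2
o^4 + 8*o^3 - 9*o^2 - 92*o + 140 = (o - 2)^2*(o + 5)*(o + 7)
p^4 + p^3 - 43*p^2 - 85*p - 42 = (p - 7)*(p + 1)^2*(p + 6)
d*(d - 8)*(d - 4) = d^3 - 12*d^2 + 32*d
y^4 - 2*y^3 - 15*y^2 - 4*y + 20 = (y - 5)*(y - 1)*(y + 2)^2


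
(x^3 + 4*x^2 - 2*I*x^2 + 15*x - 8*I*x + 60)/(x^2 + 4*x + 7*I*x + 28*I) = (x^2 - 2*I*x + 15)/(x + 7*I)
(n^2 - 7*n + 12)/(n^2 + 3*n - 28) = (n - 3)/(n + 7)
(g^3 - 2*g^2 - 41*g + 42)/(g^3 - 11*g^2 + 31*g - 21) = (g + 6)/(g - 3)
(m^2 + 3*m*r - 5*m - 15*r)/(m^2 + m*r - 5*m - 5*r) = (m + 3*r)/(m + r)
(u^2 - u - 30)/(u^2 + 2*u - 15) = (u - 6)/(u - 3)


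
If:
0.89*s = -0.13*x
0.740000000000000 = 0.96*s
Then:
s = 0.77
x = -5.28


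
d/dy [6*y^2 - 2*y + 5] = 12*y - 2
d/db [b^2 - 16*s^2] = 2*b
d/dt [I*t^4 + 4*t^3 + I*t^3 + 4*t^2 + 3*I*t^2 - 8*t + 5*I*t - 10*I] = 4*I*t^3 + t^2*(12 + 3*I) + t*(8 + 6*I) - 8 + 5*I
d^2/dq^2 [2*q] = 0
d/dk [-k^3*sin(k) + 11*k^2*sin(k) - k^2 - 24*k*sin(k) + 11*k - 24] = -k^3*cos(k) - 3*k^2*sin(k) + 11*k^2*cos(k) + 22*k*sin(k) - 24*k*cos(k) - 2*k - 24*sin(k) + 11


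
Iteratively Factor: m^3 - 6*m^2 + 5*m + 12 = (m + 1)*(m^2 - 7*m + 12) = (m - 4)*(m + 1)*(m - 3)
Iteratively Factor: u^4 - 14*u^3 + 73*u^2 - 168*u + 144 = (u - 3)*(u^3 - 11*u^2 + 40*u - 48) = (u - 3)^2*(u^2 - 8*u + 16) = (u - 4)*(u - 3)^2*(u - 4)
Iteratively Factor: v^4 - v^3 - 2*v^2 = (v + 1)*(v^3 - 2*v^2) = v*(v + 1)*(v^2 - 2*v) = v^2*(v + 1)*(v - 2)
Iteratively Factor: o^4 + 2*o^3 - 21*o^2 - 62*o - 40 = (o + 2)*(o^3 - 21*o - 20) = (o + 2)*(o + 4)*(o^2 - 4*o - 5) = (o + 1)*(o + 2)*(o + 4)*(o - 5)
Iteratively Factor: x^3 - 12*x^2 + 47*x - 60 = (x - 5)*(x^2 - 7*x + 12) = (x - 5)*(x - 3)*(x - 4)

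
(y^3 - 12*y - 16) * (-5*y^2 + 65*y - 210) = -5*y^5 + 65*y^4 - 150*y^3 - 700*y^2 + 1480*y + 3360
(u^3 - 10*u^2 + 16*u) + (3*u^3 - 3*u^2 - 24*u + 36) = 4*u^3 - 13*u^2 - 8*u + 36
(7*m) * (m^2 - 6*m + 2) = 7*m^3 - 42*m^2 + 14*m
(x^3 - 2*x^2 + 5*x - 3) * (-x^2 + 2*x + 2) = -x^5 + 4*x^4 - 7*x^3 + 9*x^2 + 4*x - 6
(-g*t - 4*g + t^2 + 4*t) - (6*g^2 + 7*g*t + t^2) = -6*g^2 - 8*g*t - 4*g + 4*t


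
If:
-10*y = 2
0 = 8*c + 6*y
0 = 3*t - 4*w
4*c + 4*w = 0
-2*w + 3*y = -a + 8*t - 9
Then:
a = -103/10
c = 3/20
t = -1/5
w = -3/20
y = -1/5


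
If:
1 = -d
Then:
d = -1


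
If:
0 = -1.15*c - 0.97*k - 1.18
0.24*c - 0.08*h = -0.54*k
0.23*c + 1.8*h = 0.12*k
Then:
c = -1.70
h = 0.27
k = 0.79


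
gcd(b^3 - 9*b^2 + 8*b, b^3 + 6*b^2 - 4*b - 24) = 1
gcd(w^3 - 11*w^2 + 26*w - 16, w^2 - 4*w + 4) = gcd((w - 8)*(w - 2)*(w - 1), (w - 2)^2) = w - 2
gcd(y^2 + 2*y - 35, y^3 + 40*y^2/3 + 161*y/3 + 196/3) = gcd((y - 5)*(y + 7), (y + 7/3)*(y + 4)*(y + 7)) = y + 7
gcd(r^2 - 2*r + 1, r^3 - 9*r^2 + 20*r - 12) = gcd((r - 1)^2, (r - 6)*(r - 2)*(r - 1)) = r - 1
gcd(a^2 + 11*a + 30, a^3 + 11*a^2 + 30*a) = a^2 + 11*a + 30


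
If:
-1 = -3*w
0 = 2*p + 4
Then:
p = -2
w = 1/3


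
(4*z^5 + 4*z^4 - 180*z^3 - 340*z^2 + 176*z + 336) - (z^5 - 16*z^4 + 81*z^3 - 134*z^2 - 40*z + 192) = 3*z^5 + 20*z^4 - 261*z^3 - 206*z^2 + 216*z + 144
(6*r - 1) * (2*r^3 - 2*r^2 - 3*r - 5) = 12*r^4 - 14*r^3 - 16*r^2 - 27*r + 5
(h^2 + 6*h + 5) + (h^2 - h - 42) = 2*h^2 + 5*h - 37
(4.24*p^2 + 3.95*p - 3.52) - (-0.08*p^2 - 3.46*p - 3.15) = 4.32*p^2 + 7.41*p - 0.37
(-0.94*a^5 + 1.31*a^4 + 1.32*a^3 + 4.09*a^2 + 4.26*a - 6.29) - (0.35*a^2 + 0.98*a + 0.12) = -0.94*a^5 + 1.31*a^4 + 1.32*a^3 + 3.74*a^2 + 3.28*a - 6.41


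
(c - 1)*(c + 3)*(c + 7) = c^3 + 9*c^2 + 11*c - 21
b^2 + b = b*(b + 1)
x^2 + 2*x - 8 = (x - 2)*(x + 4)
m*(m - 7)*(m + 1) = m^3 - 6*m^2 - 7*m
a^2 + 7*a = a*(a + 7)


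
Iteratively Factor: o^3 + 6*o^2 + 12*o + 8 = (o + 2)*(o^2 + 4*o + 4) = (o + 2)^2*(o + 2)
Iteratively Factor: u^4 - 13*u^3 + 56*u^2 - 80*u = (u - 4)*(u^3 - 9*u^2 + 20*u) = (u - 5)*(u - 4)*(u^2 - 4*u) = u*(u - 5)*(u - 4)*(u - 4)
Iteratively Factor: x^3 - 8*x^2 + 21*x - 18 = (x - 3)*(x^2 - 5*x + 6) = (x - 3)^2*(x - 2)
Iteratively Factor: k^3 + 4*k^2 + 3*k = (k)*(k^2 + 4*k + 3) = k*(k + 1)*(k + 3)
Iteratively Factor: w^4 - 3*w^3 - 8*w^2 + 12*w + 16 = (w - 4)*(w^3 + w^2 - 4*w - 4) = (w - 4)*(w - 2)*(w^2 + 3*w + 2) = (w - 4)*(w - 2)*(w + 1)*(w + 2)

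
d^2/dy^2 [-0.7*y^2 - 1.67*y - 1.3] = -1.40000000000000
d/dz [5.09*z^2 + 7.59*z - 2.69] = 10.18*z + 7.59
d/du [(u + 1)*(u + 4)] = 2*u + 5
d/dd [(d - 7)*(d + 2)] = 2*d - 5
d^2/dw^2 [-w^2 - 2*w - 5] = -2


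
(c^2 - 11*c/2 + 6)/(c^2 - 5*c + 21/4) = 2*(c - 4)/(2*c - 7)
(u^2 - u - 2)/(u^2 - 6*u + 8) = (u + 1)/(u - 4)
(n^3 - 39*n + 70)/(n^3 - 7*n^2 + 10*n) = (n + 7)/n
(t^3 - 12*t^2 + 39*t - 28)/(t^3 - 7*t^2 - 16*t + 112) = (t - 1)/(t + 4)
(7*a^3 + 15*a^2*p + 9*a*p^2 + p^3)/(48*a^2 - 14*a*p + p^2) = (7*a^3 + 15*a^2*p + 9*a*p^2 + p^3)/(48*a^2 - 14*a*p + p^2)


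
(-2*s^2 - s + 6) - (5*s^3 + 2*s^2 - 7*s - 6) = -5*s^3 - 4*s^2 + 6*s + 12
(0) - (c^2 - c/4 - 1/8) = -c^2 + c/4 + 1/8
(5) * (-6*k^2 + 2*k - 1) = -30*k^2 + 10*k - 5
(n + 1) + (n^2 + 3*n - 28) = n^2 + 4*n - 27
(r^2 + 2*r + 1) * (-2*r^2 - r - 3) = -2*r^4 - 5*r^3 - 7*r^2 - 7*r - 3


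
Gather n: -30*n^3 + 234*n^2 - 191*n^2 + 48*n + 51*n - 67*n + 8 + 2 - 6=-30*n^3 + 43*n^2 + 32*n + 4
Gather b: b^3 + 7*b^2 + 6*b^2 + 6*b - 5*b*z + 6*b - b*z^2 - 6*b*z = b^3 + 13*b^2 + b*(-z^2 - 11*z + 12)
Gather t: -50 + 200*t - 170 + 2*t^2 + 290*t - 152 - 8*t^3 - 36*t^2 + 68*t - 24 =-8*t^3 - 34*t^2 + 558*t - 396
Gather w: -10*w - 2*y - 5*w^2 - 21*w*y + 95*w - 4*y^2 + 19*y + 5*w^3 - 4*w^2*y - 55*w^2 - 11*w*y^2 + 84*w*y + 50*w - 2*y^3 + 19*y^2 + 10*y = 5*w^3 + w^2*(-4*y - 60) + w*(-11*y^2 + 63*y + 135) - 2*y^3 + 15*y^2 + 27*y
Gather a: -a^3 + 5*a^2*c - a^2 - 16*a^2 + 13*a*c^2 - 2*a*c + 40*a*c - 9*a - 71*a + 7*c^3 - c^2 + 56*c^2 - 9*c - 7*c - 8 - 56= -a^3 + a^2*(5*c - 17) + a*(13*c^2 + 38*c - 80) + 7*c^3 + 55*c^2 - 16*c - 64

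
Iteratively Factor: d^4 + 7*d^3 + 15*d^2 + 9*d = (d + 1)*(d^3 + 6*d^2 + 9*d) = (d + 1)*(d + 3)*(d^2 + 3*d) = (d + 1)*(d + 3)^2*(d)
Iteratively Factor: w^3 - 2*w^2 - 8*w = (w - 4)*(w^2 + 2*w) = w*(w - 4)*(w + 2)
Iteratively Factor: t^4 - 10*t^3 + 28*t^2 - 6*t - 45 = (t - 3)*(t^3 - 7*t^2 + 7*t + 15) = (t - 3)^2*(t^2 - 4*t - 5) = (t - 3)^2*(t + 1)*(t - 5)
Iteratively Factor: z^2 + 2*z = (z + 2)*(z)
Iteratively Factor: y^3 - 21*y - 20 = (y - 5)*(y^2 + 5*y + 4) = (y - 5)*(y + 4)*(y + 1)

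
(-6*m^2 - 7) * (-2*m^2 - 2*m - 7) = 12*m^4 + 12*m^3 + 56*m^2 + 14*m + 49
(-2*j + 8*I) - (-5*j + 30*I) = 3*j - 22*I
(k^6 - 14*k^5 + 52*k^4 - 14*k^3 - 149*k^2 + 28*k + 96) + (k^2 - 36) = k^6 - 14*k^5 + 52*k^4 - 14*k^3 - 148*k^2 + 28*k + 60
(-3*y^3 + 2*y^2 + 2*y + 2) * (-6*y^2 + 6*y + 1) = 18*y^5 - 30*y^4 - 3*y^3 + 2*y^2 + 14*y + 2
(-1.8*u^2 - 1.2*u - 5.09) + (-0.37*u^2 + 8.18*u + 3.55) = -2.17*u^2 + 6.98*u - 1.54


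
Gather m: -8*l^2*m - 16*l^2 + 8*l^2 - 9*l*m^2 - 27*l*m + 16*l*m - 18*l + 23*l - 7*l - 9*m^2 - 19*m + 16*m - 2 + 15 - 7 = -8*l^2 - 2*l + m^2*(-9*l - 9) + m*(-8*l^2 - 11*l - 3) + 6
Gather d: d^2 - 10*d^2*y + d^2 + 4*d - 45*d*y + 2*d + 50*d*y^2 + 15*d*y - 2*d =d^2*(2 - 10*y) + d*(50*y^2 - 30*y + 4)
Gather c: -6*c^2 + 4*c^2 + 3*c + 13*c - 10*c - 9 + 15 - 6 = -2*c^2 + 6*c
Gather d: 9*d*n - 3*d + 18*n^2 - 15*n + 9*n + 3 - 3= d*(9*n - 3) + 18*n^2 - 6*n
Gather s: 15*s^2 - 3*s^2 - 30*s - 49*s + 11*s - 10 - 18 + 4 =12*s^2 - 68*s - 24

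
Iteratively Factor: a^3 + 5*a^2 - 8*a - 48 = (a + 4)*(a^2 + a - 12) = (a - 3)*(a + 4)*(a + 4)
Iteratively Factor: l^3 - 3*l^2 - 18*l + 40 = (l - 5)*(l^2 + 2*l - 8) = (l - 5)*(l - 2)*(l + 4)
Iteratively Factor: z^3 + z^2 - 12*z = (z + 4)*(z^2 - 3*z) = z*(z + 4)*(z - 3)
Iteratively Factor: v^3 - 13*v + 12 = (v - 3)*(v^2 + 3*v - 4) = (v - 3)*(v - 1)*(v + 4)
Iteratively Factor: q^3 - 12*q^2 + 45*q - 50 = (q - 5)*(q^2 - 7*q + 10) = (q - 5)*(q - 2)*(q - 5)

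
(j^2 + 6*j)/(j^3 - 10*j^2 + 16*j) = (j + 6)/(j^2 - 10*j + 16)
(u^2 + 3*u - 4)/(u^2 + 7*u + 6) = (u^2 + 3*u - 4)/(u^2 + 7*u + 6)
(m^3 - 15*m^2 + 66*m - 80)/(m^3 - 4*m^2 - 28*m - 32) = (m^2 - 7*m + 10)/(m^2 + 4*m + 4)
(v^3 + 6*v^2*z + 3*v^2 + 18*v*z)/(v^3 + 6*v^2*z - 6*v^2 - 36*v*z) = (v + 3)/(v - 6)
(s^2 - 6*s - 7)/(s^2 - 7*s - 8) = (s - 7)/(s - 8)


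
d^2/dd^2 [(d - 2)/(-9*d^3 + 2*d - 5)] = 2*(-(d - 2)*(27*d^2 - 2)^2 + (27*d^2 + 27*d*(d - 2) - 2)*(9*d^3 - 2*d + 5))/(9*d^3 - 2*d + 5)^3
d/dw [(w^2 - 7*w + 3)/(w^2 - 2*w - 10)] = (5*w^2 - 26*w + 76)/(w^4 - 4*w^3 - 16*w^2 + 40*w + 100)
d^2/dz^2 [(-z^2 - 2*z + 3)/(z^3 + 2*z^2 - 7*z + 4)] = 2*(-z^3 - 9*z^2 - 39*z - 51)/(z^6 + 9*z^5 + 15*z^4 - 45*z^3 - 60*z^2 + 144*z - 64)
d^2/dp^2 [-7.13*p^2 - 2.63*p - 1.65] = -14.2600000000000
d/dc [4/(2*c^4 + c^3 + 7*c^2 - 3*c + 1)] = 4*(-8*c^3 - 3*c^2 - 14*c + 3)/(2*c^4 + c^3 + 7*c^2 - 3*c + 1)^2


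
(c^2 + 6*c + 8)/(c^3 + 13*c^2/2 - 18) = 2*(c + 4)/(2*c^2 + 9*c - 18)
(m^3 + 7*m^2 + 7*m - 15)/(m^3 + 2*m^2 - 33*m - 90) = (m - 1)/(m - 6)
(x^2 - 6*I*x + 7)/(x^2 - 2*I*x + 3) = (x - 7*I)/(x - 3*I)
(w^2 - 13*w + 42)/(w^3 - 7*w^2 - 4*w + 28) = (w - 6)/(w^2 - 4)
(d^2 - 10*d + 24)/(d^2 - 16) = (d - 6)/(d + 4)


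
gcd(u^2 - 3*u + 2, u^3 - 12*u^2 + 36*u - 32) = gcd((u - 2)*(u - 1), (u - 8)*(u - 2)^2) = u - 2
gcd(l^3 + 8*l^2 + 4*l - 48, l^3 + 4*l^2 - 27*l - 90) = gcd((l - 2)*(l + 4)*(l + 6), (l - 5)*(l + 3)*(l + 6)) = l + 6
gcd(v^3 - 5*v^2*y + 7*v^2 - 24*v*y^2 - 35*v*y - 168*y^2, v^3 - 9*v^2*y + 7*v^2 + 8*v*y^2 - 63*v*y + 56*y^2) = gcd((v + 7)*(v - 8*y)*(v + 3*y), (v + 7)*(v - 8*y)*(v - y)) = -v^2 + 8*v*y - 7*v + 56*y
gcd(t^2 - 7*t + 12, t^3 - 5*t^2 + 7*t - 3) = t - 3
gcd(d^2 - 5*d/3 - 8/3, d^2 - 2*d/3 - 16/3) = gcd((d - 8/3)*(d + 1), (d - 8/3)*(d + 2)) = d - 8/3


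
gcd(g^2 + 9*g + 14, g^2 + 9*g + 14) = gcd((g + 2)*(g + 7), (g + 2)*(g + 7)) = g^2 + 9*g + 14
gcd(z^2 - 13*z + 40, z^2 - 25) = z - 5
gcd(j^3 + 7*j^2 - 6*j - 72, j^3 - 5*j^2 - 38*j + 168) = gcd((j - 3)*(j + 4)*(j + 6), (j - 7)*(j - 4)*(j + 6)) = j + 6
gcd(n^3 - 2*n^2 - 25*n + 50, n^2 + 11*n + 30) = n + 5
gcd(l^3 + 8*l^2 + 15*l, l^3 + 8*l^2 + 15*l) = l^3 + 8*l^2 + 15*l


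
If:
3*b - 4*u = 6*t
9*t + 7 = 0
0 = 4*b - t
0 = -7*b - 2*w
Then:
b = -7/36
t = -7/9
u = 49/48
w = 49/72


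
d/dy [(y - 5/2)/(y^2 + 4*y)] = (-y^2 + 5*y + 10)/(y^2*(y^2 + 8*y + 16))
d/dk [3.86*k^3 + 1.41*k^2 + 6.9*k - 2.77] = 11.58*k^2 + 2.82*k + 6.9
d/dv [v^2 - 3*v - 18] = 2*v - 3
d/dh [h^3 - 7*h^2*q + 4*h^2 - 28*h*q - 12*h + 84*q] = 3*h^2 - 14*h*q + 8*h - 28*q - 12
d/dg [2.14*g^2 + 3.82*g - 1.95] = 4.28*g + 3.82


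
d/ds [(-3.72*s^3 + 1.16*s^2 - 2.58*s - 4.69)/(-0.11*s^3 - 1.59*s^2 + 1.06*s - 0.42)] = (6.0424*s^4 - 8.454*s^3 + 0.266899999999998*s^2 - 15.8886*s + 6.055)/(0.0121*s^6 + 0.3498*s^5 + 2.2949*s^4 - 3.2784*s^3 + 2.4592*s^2 - 0.8904*s + 0.1764)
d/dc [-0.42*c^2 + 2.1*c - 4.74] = 2.1 - 0.84*c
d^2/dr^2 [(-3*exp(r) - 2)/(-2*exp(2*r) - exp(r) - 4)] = (12*exp(4*r) + 26*exp(3*r) - 132*exp(2*r) - 74*exp(r) + 40)*exp(r)/(8*exp(6*r) + 12*exp(5*r) + 54*exp(4*r) + 49*exp(3*r) + 108*exp(2*r) + 48*exp(r) + 64)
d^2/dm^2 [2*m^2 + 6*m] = 4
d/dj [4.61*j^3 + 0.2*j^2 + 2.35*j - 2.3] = 13.83*j^2 + 0.4*j + 2.35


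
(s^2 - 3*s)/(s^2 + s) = (s - 3)/(s + 1)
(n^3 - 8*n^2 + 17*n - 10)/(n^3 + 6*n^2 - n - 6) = (n^2 - 7*n + 10)/(n^2 + 7*n + 6)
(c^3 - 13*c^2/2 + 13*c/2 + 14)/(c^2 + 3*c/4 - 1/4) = 2*(2*c^2 - 15*c + 28)/(4*c - 1)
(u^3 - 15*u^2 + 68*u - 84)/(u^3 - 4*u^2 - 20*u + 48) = (u - 7)/(u + 4)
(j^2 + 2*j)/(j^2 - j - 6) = j/(j - 3)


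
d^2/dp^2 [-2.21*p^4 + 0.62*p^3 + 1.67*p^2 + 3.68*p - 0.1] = -26.52*p^2 + 3.72*p + 3.34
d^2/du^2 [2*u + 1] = 0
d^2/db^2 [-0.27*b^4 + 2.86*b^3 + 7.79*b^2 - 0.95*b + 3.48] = -3.24*b^2 + 17.16*b + 15.58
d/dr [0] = 0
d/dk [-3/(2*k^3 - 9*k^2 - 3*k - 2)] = 9*(2*k^2 - 6*k - 1)/(-2*k^3 + 9*k^2 + 3*k + 2)^2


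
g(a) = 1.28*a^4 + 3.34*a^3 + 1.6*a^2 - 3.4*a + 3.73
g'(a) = 5.12*a^3 + 10.02*a^2 + 3.2*a - 3.4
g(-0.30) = 4.81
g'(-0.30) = -3.60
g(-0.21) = 4.49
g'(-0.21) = -3.68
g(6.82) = 3883.61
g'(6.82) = 2108.62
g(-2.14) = 12.45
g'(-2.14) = -14.54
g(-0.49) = 5.46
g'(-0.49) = -3.16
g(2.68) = 136.43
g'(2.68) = 175.70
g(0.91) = 5.36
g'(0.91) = 11.67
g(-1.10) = 6.83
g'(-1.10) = -1.61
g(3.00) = 201.79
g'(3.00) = 234.62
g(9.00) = 10935.67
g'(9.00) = 4569.50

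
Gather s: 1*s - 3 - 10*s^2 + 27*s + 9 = -10*s^2 + 28*s + 6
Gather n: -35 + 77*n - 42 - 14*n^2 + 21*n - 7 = -14*n^2 + 98*n - 84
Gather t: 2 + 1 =3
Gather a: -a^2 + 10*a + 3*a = -a^2 + 13*a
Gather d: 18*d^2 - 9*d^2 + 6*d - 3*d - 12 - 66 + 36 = 9*d^2 + 3*d - 42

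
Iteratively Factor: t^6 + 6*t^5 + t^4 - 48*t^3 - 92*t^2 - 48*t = (t + 2)*(t^5 + 4*t^4 - 7*t^3 - 34*t^2 - 24*t) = (t - 3)*(t + 2)*(t^4 + 7*t^3 + 14*t^2 + 8*t) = (t - 3)*(t + 2)*(t + 4)*(t^3 + 3*t^2 + 2*t) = t*(t - 3)*(t + 2)*(t + 4)*(t^2 + 3*t + 2) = t*(t - 3)*(t + 2)^2*(t + 4)*(t + 1)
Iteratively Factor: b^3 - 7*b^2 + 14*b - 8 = (b - 2)*(b^2 - 5*b + 4) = (b - 4)*(b - 2)*(b - 1)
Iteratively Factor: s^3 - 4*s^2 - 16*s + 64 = (s - 4)*(s^2 - 16) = (s - 4)^2*(s + 4)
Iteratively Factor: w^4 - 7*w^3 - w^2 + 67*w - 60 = (w - 5)*(w^3 - 2*w^2 - 11*w + 12) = (w - 5)*(w - 4)*(w^2 + 2*w - 3) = (w - 5)*(w - 4)*(w + 3)*(w - 1)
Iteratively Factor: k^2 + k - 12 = (k + 4)*(k - 3)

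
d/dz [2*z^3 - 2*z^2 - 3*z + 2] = 6*z^2 - 4*z - 3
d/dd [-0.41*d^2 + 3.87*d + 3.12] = 3.87 - 0.82*d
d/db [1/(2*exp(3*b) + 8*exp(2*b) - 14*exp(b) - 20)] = (-3*exp(2*b) - 8*exp(b) + 7)*exp(b)/(2*(exp(3*b) + 4*exp(2*b) - 7*exp(b) - 10)^2)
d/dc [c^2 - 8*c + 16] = 2*c - 8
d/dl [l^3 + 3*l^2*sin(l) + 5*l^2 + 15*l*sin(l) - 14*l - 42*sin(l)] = 3*l^2*cos(l) + 3*l^2 + 6*l*sin(l) + 15*l*cos(l) + 10*l + 15*sin(l) - 42*cos(l) - 14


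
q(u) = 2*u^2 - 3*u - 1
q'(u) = 4*u - 3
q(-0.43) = 0.66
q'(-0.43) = -4.72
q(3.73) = 15.64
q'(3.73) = 11.92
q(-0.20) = -0.32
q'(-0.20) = -3.80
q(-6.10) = 91.72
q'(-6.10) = -27.40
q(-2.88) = 24.23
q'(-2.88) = -14.52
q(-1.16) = 5.17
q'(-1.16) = -7.64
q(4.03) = 19.39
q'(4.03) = 13.12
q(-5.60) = 78.52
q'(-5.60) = -25.40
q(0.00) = -1.00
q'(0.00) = -3.00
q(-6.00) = 89.00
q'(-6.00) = -27.00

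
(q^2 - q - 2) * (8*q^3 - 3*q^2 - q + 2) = 8*q^5 - 11*q^4 - 14*q^3 + 9*q^2 - 4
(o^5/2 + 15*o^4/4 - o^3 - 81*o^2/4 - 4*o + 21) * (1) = o^5/2 + 15*o^4/4 - o^3 - 81*o^2/4 - 4*o + 21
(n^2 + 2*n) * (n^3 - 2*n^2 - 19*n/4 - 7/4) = n^5 - 35*n^3/4 - 45*n^2/4 - 7*n/2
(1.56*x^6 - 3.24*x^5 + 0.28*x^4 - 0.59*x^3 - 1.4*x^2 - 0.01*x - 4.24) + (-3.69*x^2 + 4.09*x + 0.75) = 1.56*x^6 - 3.24*x^5 + 0.28*x^4 - 0.59*x^3 - 5.09*x^2 + 4.08*x - 3.49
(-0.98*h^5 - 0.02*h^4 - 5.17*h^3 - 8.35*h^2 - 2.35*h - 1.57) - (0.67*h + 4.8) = -0.98*h^5 - 0.02*h^4 - 5.17*h^3 - 8.35*h^2 - 3.02*h - 6.37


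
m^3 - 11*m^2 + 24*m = m*(m - 8)*(m - 3)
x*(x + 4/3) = x^2 + 4*x/3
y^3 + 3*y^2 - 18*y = y*(y - 3)*(y + 6)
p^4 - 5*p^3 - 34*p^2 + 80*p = p*(p - 8)*(p - 2)*(p + 5)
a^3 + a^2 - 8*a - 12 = (a - 3)*(a + 2)^2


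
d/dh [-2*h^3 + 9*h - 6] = 9 - 6*h^2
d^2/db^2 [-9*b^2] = -18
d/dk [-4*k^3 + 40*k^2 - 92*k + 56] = -12*k^2 + 80*k - 92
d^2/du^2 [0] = 0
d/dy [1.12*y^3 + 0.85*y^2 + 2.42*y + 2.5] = 3.36*y^2 + 1.7*y + 2.42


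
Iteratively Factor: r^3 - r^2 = (r)*(r^2 - r) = r^2*(r - 1)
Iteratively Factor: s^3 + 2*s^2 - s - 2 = (s + 1)*(s^2 + s - 2) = (s + 1)*(s + 2)*(s - 1)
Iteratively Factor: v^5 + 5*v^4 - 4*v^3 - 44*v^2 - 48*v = (v + 2)*(v^4 + 3*v^3 - 10*v^2 - 24*v) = (v - 3)*(v + 2)*(v^3 + 6*v^2 + 8*v) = v*(v - 3)*(v + 2)*(v^2 + 6*v + 8) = v*(v - 3)*(v + 2)^2*(v + 4)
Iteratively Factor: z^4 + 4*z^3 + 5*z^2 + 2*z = (z + 1)*(z^3 + 3*z^2 + 2*z) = (z + 1)^2*(z^2 + 2*z) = (z + 1)^2*(z + 2)*(z)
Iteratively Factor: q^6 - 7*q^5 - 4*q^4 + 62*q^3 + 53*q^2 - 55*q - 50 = (q + 1)*(q^5 - 8*q^4 + 4*q^3 + 58*q^2 - 5*q - 50) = (q + 1)*(q + 2)*(q^4 - 10*q^3 + 24*q^2 + 10*q - 25) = (q - 5)*(q + 1)*(q + 2)*(q^3 - 5*q^2 - q + 5) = (q - 5)*(q - 1)*(q + 1)*(q + 2)*(q^2 - 4*q - 5) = (q - 5)*(q - 1)*(q + 1)^2*(q + 2)*(q - 5)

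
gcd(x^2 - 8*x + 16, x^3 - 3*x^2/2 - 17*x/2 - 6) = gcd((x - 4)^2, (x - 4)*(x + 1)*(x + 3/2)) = x - 4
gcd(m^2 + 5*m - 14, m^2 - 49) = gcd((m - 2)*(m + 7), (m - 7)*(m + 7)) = m + 7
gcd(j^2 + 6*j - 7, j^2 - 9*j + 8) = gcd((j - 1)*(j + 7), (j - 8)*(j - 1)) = j - 1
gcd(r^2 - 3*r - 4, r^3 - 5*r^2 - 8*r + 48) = r - 4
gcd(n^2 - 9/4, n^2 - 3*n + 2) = 1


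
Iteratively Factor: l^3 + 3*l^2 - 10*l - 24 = (l - 3)*(l^2 + 6*l + 8) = (l - 3)*(l + 4)*(l + 2)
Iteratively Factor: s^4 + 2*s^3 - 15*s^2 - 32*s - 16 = (s + 1)*(s^3 + s^2 - 16*s - 16) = (s + 1)^2*(s^2 - 16) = (s - 4)*(s + 1)^2*(s + 4)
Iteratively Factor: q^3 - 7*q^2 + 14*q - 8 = (q - 1)*(q^2 - 6*q + 8) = (q - 2)*(q - 1)*(q - 4)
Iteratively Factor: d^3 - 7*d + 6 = (d + 3)*(d^2 - 3*d + 2) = (d - 1)*(d + 3)*(d - 2)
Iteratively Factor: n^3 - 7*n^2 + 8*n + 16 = (n + 1)*(n^2 - 8*n + 16) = (n - 4)*(n + 1)*(n - 4)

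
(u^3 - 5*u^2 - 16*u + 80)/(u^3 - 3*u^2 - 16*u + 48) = (u - 5)/(u - 3)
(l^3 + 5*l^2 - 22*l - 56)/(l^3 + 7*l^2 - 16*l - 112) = (l + 2)/(l + 4)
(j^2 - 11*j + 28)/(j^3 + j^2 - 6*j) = (j^2 - 11*j + 28)/(j*(j^2 + j - 6))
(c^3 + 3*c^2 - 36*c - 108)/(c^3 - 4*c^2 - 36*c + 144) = (c + 3)/(c - 4)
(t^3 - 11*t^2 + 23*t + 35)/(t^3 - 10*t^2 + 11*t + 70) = (t + 1)/(t + 2)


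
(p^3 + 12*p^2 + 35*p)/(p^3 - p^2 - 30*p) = (p + 7)/(p - 6)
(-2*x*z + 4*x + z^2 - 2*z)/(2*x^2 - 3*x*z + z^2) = (2 - z)/(x - z)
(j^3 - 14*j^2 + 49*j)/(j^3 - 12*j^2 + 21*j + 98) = j/(j + 2)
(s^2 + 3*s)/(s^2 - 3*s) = (s + 3)/(s - 3)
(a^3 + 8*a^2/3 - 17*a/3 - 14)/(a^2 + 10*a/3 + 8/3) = (3*a^2 + 2*a - 21)/(3*a + 4)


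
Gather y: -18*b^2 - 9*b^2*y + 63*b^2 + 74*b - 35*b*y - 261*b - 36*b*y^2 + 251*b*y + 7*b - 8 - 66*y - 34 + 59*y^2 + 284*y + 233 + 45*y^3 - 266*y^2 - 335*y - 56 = 45*b^2 - 180*b + 45*y^3 + y^2*(-36*b - 207) + y*(-9*b^2 + 216*b - 117) + 135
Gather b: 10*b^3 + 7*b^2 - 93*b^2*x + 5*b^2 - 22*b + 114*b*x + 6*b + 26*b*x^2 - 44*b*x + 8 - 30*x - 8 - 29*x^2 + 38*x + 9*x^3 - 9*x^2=10*b^3 + b^2*(12 - 93*x) + b*(26*x^2 + 70*x - 16) + 9*x^3 - 38*x^2 + 8*x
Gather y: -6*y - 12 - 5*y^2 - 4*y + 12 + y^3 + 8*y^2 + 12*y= y^3 + 3*y^2 + 2*y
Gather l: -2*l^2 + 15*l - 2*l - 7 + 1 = -2*l^2 + 13*l - 6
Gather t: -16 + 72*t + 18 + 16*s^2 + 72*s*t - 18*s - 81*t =16*s^2 - 18*s + t*(72*s - 9) + 2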